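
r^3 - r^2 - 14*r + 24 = (r - 3)*(r - 2)*(r + 4)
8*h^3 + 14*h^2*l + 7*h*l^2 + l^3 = (h + l)*(2*h + l)*(4*h + l)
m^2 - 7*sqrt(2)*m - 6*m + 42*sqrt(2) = (m - 6)*(m - 7*sqrt(2))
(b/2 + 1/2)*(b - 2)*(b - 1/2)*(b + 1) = b^4/2 - b^3/4 - 3*b^2/2 - b/4 + 1/2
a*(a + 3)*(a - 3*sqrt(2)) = a^3 - 3*sqrt(2)*a^2 + 3*a^2 - 9*sqrt(2)*a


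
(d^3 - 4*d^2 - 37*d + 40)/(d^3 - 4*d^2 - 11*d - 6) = (-d^3 + 4*d^2 + 37*d - 40)/(-d^3 + 4*d^2 + 11*d + 6)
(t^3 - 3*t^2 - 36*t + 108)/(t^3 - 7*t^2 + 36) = (t + 6)/(t + 2)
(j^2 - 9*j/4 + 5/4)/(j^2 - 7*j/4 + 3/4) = (4*j - 5)/(4*j - 3)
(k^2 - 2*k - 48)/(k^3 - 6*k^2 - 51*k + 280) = (k + 6)/(k^2 + 2*k - 35)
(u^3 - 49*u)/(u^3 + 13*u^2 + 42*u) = (u - 7)/(u + 6)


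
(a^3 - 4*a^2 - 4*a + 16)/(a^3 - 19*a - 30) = (a^2 - 6*a + 8)/(a^2 - 2*a - 15)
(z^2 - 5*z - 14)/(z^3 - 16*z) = (z^2 - 5*z - 14)/(z*(z^2 - 16))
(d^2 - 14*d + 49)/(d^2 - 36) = (d^2 - 14*d + 49)/(d^2 - 36)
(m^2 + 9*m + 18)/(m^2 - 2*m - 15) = (m + 6)/(m - 5)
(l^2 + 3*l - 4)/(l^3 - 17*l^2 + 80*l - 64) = (l + 4)/(l^2 - 16*l + 64)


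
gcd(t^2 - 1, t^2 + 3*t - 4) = t - 1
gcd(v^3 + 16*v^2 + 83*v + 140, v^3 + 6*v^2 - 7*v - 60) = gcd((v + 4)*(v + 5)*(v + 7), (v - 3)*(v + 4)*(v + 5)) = v^2 + 9*v + 20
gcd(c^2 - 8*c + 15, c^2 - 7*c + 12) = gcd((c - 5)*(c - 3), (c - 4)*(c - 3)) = c - 3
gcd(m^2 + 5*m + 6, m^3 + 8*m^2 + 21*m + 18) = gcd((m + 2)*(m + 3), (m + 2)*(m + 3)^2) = m^2 + 5*m + 6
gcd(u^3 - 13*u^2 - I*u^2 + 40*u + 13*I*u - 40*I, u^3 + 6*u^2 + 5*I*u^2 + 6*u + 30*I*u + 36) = u - I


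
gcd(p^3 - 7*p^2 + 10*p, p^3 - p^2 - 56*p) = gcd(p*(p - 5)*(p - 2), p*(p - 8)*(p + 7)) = p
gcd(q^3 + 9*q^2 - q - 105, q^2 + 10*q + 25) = q + 5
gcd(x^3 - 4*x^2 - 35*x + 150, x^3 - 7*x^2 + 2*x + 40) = x - 5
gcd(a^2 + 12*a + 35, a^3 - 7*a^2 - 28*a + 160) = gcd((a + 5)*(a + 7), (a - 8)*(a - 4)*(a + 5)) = a + 5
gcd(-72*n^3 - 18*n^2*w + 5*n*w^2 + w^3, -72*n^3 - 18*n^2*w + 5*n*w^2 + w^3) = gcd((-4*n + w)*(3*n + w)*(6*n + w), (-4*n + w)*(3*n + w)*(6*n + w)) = -72*n^3 - 18*n^2*w + 5*n*w^2 + w^3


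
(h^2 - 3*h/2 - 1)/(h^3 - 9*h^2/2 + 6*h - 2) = (2*h + 1)/(2*h^2 - 5*h + 2)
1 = 1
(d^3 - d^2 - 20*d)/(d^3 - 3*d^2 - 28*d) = (d - 5)/(d - 7)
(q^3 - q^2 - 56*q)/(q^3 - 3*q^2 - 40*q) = (q + 7)/(q + 5)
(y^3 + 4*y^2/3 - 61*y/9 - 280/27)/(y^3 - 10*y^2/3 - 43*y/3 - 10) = (y^2 - y/3 - 56/9)/(y^2 - 5*y - 6)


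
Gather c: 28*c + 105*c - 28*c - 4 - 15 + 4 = 105*c - 15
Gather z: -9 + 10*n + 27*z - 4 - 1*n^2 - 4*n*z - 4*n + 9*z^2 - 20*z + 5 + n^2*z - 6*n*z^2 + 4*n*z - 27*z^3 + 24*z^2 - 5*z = -n^2 + 6*n - 27*z^3 + z^2*(33 - 6*n) + z*(n^2 + 2) - 8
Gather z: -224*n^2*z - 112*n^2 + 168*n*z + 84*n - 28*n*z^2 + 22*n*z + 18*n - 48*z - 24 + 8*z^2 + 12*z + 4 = -112*n^2 + 102*n + z^2*(8 - 28*n) + z*(-224*n^2 + 190*n - 36) - 20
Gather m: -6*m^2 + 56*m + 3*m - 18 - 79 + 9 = -6*m^2 + 59*m - 88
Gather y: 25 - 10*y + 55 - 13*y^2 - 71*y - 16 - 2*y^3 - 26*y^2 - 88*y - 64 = -2*y^3 - 39*y^2 - 169*y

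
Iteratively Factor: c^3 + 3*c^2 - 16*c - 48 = (c - 4)*(c^2 + 7*c + 12) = (c - 4)*(c + 4)*(c + 3)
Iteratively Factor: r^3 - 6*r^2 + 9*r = (r - 3)*(r^2 - 3*r) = r*(r - 3)*(r - 3)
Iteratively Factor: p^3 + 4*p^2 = (p)*(p^2 + 4*p) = p^2*(p + 4)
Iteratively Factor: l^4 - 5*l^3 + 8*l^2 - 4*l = (l - 1)*(l^3 - 4*l^2 + 4*l) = (l - 2)*(l - 1)*(l^2 - 2*l) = (l - 2)^2*(l - 1)*(l)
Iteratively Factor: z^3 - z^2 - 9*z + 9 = (z - 1)*(z^2 - 9) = (z - 1)*(z + 3)*(z - 3)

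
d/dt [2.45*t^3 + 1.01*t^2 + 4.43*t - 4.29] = 7.35*t^2 + 2.02*t + 4.43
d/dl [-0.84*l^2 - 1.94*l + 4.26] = -1.68*l - 1.94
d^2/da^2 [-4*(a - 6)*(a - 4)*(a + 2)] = 64 - 24*a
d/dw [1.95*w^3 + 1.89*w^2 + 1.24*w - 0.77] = 5.85*w^2 + 3.78*w + 1.24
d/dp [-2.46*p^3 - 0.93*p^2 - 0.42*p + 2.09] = -7.38*p^2 - 1.86*p - 0.42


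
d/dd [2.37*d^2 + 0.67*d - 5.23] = 4.74*d + 0.67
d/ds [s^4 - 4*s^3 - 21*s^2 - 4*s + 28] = 4*s^3 - 12*s^2 - 42*s - 4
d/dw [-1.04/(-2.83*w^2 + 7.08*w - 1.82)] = (7.3632 - 5.8864*w)/(2.83*w^2 - 7.08*w + 1.82)^2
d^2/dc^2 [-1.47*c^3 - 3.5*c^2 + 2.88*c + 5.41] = -8.82*c - 7.0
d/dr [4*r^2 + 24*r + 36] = 8*r + 24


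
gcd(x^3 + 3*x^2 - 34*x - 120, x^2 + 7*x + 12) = x + 4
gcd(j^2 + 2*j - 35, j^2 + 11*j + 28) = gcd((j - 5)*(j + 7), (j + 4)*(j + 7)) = j + 7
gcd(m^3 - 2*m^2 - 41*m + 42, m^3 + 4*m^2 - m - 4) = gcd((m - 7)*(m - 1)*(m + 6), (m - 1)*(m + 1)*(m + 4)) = m - 1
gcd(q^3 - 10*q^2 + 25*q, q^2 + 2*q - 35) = q - 5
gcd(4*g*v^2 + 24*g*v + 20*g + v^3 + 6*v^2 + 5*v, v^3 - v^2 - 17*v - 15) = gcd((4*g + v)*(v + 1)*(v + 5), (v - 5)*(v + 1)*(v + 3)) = v + 1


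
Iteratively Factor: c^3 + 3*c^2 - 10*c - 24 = (c + 2)*(c^2 + c - 12) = (c + 2)*(c + 4)*(c - 3)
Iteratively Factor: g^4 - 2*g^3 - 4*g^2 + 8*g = (g - 2)*(g^3 - 4*g) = (g - 2)*(g + 2)*(g^2 - 2*g) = g*(g - 2)*(g + 2)*(g - 2)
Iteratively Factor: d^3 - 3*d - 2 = (d + 1)*(d^2 - d - 2) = (d + 1)^2*(d - 2)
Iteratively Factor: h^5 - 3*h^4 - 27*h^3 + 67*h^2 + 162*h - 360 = (h - 3)*(h^4 - 27*h^2 - 14*h + 120) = (h - 3)*(h + 4)*(h^3 - 4*h^2 - 11*h + 30) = (h - 3)*(h + 3)*(h + 4)*(h^2 - 7*h + 10) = (h - 3)*(h - 2)*(h + 3)*(h + 4)*(h - 5)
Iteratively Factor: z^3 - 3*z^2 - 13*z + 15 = (z - 1)*(z^2 - 2*z - 15) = (z - 5)*(z - 1)*(z + 3)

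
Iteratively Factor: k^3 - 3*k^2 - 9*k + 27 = (k - 3)*(k^2 - 9) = (k - 3)^2*(k + 3)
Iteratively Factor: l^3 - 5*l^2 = (l)*(l^2 - 5*l) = l^2*(l - 5)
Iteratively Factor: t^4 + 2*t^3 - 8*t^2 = (t)*(t^3 + 2*t^2 - 8*t) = t^2*(t^2 + 2*t - 8) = t^2*(t - 2)*(t + 4)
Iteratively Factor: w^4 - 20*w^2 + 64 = (w + 4)*(w^3 - 4*w^2 - 4*w + 16) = (w + 2)*(w + 4)*(w^2 - 6*w + 8) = (w - 2)*(w + 2)*(w + 4)*(w - 4)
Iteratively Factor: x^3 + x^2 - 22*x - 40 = (x + 2)*(x^2 - x - 20) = (x + 2)*(x + 4)*(x - 5)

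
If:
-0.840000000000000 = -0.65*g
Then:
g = 1.29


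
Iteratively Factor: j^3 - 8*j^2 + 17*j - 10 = (j - 5)*(j^2 - 3*j + 2) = (j - 5)*(j - 2)*(j - 1)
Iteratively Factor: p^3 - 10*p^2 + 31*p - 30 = (p - 3)*(p^2 - 7*p + 10) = (p - 5)*(p - 3)*(p - 2)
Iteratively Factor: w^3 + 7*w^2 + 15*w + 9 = (w + 1)*(w^2 + 6*w + 9) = (w + 1)*(w + 3)*(w + 3)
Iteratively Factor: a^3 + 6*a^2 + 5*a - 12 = (a + 3)*(a^2 + 3*a - 4) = (a - 1)*(a + 3)*(a + 4)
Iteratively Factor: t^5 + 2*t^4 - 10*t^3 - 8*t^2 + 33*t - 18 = (t - 1)*(t^4 + 3*t^3 - 7*t^2 - 15*t + 18) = (t - 1)*(t + 3)*(t^3 - 7*t + 6) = (t - 2)*(t - 1)*(t + 3)*(t^2 + 2*t - 3) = (t - 2)*(t - 1)^2*(t + 3)*(t + 3)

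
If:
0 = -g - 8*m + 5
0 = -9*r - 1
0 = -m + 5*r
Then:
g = 85/9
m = -5/9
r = -1/9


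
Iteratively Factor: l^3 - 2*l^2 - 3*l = (l)*(l^2 - 2*l - 3) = l*(l - 3)*(l + 1)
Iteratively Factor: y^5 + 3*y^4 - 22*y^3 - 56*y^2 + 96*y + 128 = (y - 2)*(y^4 + 5*y^3 - 12*y^2 - 80*y - 64) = (y - 2)*(y + 4)*(y^3 + y^2 - 16*y - 16) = (y - 4)*(y - 2)*(y + 4)*(y^2 + 5*y + 4) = (y - 4)*(y - 2)*(y + 4)^2*(y + 1)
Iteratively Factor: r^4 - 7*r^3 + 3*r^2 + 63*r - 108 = (r + 3)*(r^3 - 10*r^2 + 33*r - 36) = (r - 3)*(r + 3)*(r^2 - 7*r + 12) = (r - 3)^2*(r + 3)*(r - 4)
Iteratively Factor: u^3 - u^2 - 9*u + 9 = (u - 3)*(u^2 + 2*u - 3) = (u - 3)*(u + 3)*(u - 1)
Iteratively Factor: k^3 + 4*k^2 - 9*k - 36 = (k - 3)*(k^2 + 7*k + 12) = (k - 3)*(k + 4)*(k + 3)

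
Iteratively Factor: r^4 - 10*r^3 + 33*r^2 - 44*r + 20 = (r - 2)*(r^3 - 8*r^2 + 17*r - 10) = (r - 5)*(r - 2)*(r^2 - 3*r + 2) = (r - 5)*(r - 2)*(r - 1)*(r - 2)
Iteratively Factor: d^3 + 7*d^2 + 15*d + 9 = (d + 3)*(d^2 + 4*d + 3) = (d + 1)*(d + 3)*(d + 3)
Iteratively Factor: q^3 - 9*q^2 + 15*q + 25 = (q + 1)*(q^2 - 10*q + 25) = (q - 5)*(q + 1)*(q - 5)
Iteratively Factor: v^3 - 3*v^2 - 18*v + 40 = (v - 2)*(v^2 - v - 20) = (v - 2)*(v + 4)*(v - 5)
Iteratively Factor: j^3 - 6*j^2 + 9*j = (j)*(j^2 - 6*j + 9) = j*(j - 3)*(j - 3)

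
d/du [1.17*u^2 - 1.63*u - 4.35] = 2.34*u - 1.63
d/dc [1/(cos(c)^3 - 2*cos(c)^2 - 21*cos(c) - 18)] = (3*cos(c)^2 - 4*cos(c) - 21)*sin(c)/((cos(c) - 6)^2*(cos(c) + 1)^2*(cos(c) + 3)^2)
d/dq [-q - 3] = -1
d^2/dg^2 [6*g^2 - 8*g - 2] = 12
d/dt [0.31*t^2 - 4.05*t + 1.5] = 0.62*t - 4.05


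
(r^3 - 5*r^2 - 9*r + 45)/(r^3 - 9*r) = (r - 5)/r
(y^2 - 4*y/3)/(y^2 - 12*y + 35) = y*(3*y - 4)/(3*(y^2 - 12*y + 35))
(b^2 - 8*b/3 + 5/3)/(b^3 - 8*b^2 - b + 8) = (b - 5/3)/(b^2 - 7*b - 8)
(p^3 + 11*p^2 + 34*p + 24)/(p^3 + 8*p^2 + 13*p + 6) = (p + 4)/(p + 1)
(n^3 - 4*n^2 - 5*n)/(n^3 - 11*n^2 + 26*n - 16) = n*(n^2 - 4*n - 5)/(n^3 - 11*n^2 + 26*n - 16)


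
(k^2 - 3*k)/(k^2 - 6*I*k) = (k - 3)/(k - 6*I)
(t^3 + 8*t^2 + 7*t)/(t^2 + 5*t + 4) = t*(t + 7)/(t + 4)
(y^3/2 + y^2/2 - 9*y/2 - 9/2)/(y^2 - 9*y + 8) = (y^3 + y^2 - 9*y - 9)/(2*(y^2 - 9*y + 8))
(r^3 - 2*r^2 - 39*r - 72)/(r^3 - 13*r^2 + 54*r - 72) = (r^3 - 2*r^2 - 39*r - 72)/(r^3 - 13*r^2 + 54*r - 72)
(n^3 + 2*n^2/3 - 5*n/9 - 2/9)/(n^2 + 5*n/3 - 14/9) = (3*n^2 + 4*n + 1)/(3*n + 7)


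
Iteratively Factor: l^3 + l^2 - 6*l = (l + 3)*(l^2 - 2*l) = l*(l + 3)*(l - 2)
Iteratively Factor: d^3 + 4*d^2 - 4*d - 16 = (d + 2)*(d^2 + 2*d - 8) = (d - 2)*(d + 2)*(d + 4)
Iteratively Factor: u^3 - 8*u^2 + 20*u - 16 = (u - 4)*(u^2 - 4*u + 4) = (u - 4)*(u - 2)*(u - 2)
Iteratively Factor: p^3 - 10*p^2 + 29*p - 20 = (p - 5)*(p^2 - 5*p + 4) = (p - 5)*(p - 4)*(p - 1)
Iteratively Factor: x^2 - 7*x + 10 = (x - 5)*(x - 2)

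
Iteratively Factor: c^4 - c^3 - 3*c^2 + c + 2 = (c - 2)*(c^3 + c^2 - c - 1) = (c - 2)*(c + 1)*(c^2 - 1) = (c - 2)*(c - 1)*(c + 1)*(c + 1)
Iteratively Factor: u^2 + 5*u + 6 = (u + 3)*(u + 2)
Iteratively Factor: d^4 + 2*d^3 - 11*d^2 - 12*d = (d - 3)*(d^3 + 5*d^2 + 4*d) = d*(d - 3)*(d^2 + 5*d + 4) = d*(d - 3)*(d + 1)*(d + 4)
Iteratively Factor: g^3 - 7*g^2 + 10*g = (g - 5)*(g^2 - 2*g) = g*(g - 5)*(g - 2)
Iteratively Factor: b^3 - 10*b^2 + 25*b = (b - 5)*(b^2 - 5*b) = b*(b - 5)*(b - 5)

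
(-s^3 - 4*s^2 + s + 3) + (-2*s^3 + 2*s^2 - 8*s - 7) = -3*s^3 - 2*s^2 - 7*s - 4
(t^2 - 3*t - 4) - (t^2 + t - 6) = 2 - 4*t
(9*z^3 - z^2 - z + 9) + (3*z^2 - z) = 9*z^3 + 2*z^2 - 2*z + 9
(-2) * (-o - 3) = 2*o + 6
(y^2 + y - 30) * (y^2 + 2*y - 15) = y^4 + 3*y^3 - 43*y^2 - 75*y + 450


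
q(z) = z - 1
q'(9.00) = 1.00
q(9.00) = 8.00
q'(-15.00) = 1.00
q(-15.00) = -16.00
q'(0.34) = 1.00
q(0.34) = -0.66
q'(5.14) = 1.00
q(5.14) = 4.14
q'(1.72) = 1.00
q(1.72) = 0.72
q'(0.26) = 1.00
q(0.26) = -0.74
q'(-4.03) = 1.00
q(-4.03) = -5.03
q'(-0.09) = 1.00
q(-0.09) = -1.09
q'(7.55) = 1.00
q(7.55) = 6.55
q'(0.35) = 1.00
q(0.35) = -0.65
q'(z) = 1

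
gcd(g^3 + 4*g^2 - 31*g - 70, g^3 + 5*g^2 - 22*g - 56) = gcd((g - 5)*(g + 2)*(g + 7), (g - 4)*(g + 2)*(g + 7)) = g^2 + 9*g + 14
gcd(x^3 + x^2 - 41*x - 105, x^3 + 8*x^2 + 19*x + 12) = x + 3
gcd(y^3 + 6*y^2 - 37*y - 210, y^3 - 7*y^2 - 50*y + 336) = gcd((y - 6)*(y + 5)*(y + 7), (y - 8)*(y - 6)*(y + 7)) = y^2 + y - 42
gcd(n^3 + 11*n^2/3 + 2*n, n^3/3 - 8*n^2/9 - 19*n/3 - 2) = n + 3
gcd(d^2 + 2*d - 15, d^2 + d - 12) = d - 3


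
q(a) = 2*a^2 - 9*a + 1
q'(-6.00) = -33.00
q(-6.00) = 127.00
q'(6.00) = 15.00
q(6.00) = 19.00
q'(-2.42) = -18.68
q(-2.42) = 34.49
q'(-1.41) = -14.64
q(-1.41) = 17.67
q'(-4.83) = -28.32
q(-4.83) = 91.13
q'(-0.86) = -12.44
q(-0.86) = 10.22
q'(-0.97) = -12.88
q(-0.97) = 11.61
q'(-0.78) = -12.12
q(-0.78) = 9.24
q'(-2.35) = -18.40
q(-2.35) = 33.20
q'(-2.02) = -17.08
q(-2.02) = 27.34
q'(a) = 4*a - 9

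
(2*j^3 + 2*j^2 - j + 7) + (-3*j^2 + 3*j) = 2*j^3 - j^2 + 2*j + 7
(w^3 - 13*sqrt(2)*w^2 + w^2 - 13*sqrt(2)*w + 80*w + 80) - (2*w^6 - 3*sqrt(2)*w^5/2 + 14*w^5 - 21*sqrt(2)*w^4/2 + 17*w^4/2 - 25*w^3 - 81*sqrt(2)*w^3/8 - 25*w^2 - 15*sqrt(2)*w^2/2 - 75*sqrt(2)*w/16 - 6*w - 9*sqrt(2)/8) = -2*w^6 - 14*w^5 + 3*sqrt(2)*w^5/2 - 17*w^4/2 + 21*sqrt(2)*w^4/2 + 81*sqrt(2)*w^3/8 + 26*w^3 - 11*sqrt(2)*w^2/2 + 26*w^2 - 133*sqrt(2)*w/16 + 86*w + 9*sqrt(2)/8 + 80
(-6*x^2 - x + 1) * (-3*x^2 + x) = 18*x^4 - 3*x^3 - 4*x^2 + x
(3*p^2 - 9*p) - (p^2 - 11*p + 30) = 2*p^2 + 2*p - 30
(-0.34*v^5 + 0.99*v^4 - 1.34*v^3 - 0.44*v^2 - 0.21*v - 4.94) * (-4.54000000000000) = 1.5436*v^5 - 4.4946*v^4 + 6.0836*v^3 + 1.9976*v^2 + 0.9534*v + 22.4276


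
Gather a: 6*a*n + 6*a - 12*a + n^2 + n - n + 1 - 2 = a*(6*n - 6) + n^2 - 1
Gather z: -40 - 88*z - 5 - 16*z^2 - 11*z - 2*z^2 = -18*z^2 - 99*z - 45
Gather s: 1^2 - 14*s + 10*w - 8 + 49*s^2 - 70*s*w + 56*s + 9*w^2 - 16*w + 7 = 49*s^2 + s*(42 - 70*w) + 9*w^2 - 6*w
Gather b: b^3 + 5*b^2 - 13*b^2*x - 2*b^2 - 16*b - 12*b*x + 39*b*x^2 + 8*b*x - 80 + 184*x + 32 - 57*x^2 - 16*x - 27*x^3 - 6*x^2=b^3 + b^2*(3 - 13*x) + b*(39*x^2 - 4*x - 16) - 27*x^3 - 63*x^2 + 168*x - 48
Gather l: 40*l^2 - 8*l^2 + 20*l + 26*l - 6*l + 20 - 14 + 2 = 32*l^2 + 40*l + 8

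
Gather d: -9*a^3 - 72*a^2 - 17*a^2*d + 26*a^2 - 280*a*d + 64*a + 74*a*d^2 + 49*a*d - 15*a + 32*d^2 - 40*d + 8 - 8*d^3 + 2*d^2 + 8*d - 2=-9*a^3 - 46*a^2 + 49*a - 8*d^3 + d^2*(74*a + 34) + d*(-17*a^2 - 231*a - 32) + 6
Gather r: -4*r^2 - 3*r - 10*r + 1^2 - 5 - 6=-4*r^2 - 13*r - 10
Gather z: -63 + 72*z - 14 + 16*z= 88*z - 77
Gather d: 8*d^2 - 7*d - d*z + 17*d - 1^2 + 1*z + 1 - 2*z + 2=8*d^2 + d*(10 - z) - z + 2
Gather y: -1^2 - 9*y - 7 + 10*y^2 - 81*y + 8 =10*y^2 - 90*y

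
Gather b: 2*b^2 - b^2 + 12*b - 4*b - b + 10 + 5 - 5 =b^2 + 7*b + 10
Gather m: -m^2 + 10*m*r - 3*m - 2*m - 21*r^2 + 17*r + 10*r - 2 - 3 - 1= -m^2 + m*(10*r - 5) - 21*r^2 + 27*r - 6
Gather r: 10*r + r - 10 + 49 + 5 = 11*r + 44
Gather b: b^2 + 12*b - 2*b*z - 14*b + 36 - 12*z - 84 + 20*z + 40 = b^2 + b*(-2*z - 2) + 8*z - 8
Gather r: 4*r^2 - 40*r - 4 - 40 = 4*r^2 - 40*r - 44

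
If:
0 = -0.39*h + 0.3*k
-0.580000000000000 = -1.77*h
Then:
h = 0.33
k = 0.43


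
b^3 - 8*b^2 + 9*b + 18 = (b - 6)*(b - 3)*(b + 1)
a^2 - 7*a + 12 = (a - 4)*(a - 3)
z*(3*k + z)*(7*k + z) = 21*k^2*z + 10*k*z^2 + z^3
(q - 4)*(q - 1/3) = q^2 - 13*q/3 + 4/3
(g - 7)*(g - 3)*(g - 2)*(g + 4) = g^4 - 8*g^3 - 7*g^2 + 122*g - 168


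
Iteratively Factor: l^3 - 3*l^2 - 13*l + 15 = (l + 3)*(l^2 - 6*l + 5) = (l - 5)*(l + 3)*(l - 1)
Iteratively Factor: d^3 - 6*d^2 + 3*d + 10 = (d - 5)*(d^2 - d - 2) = (d - 5)*(d - 2)*(d + 1)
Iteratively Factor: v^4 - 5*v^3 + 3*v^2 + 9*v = (v - 3)*(v^3 - 2*v^2 - 3*v) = (v - 3)^2*(v^2 + v) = (v - 3)^2*(v + 1)*(v)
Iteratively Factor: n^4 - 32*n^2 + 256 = (n - 4)*(n^3 + 4*n^2 - 16*n - 64) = (n - 4)^2*(n^2 + 8*n + 16) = (n - 4)^2*(n + 4)*(n + 4)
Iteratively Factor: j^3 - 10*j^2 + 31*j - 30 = (j - 2)*(j^2 - 8*j + 15) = (j - 5)*(j - 2)*(j - 3)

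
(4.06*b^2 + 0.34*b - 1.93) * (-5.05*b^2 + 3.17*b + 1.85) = -20.503*b^4 + 11.1532*b^3 + 18.3353*b^2 - 5.4891*b - 3.5705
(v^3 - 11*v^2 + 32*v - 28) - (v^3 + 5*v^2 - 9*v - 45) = -16*v^2 + 41*v + 17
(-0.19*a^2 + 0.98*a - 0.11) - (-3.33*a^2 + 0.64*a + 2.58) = 3.14*a^2 + 0.34*a - 2.69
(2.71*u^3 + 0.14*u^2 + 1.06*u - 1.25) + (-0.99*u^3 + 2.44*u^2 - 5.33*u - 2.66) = 1.72*u^3 + 2.58*u^2 - 4.27*u - 3.91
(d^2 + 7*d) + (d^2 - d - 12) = 2*d^2 + 6*d - 12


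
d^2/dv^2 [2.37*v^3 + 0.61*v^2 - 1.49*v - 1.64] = 14.22*v + 1.22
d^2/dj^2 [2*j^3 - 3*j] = 12*j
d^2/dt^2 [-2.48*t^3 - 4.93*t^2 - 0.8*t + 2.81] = -14.88*t - 9.86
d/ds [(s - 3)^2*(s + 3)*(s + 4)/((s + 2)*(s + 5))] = 2*(s^5 + 11*s^4 + 27*s^3 - 54*s^2 - 318*s - 423)/(s^4 + 14*s^3 + 69*s^2 + 140*s + 100)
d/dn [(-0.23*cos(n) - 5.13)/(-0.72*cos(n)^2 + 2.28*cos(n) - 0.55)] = (0.1656*cos(n)^2 + 7.3872*cos(n) - 11.8229)*sin(n)/(0.5184*cos(n)^4 - 3.2832*cos(n)^3 + 5.9904*cos(n)^2 - 2.508*cos(n) + 0.3025)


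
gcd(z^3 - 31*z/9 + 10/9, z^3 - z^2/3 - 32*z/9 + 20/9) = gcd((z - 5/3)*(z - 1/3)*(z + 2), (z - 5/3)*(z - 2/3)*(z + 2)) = z^2 + z/3 - 10/3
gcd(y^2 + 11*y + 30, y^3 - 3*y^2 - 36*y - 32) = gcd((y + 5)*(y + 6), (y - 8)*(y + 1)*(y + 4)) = 1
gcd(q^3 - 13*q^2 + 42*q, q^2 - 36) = q - 6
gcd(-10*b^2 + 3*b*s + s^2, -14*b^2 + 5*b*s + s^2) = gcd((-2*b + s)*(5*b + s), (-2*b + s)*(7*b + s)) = -2*b + s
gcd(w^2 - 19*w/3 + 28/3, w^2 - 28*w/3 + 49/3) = w - 7/3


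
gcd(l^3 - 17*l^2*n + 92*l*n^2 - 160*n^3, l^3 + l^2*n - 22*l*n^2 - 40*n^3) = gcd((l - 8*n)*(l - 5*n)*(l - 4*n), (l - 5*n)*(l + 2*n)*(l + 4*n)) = l - 5*n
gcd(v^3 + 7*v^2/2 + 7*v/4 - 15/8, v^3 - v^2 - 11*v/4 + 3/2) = v^2 + v - 3/4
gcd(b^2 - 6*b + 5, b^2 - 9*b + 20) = b - 5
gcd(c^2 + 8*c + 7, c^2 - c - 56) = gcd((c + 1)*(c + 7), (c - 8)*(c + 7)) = c + 7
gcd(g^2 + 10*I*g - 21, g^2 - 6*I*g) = 1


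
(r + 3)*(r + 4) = r^2 + 7*r + 12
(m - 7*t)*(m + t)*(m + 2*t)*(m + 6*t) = m^4 + 2*m^3*t - 43*m^2*t^2 - 128*m*t^3 - 84*t^4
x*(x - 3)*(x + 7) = x^3 + 4*x^2 - 21*x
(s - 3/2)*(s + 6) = s^2 + 9*s/2 - 9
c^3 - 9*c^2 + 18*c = c*(c - 6)*(c - 3)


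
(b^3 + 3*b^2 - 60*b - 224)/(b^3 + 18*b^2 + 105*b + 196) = (b - 8)/(b + 7)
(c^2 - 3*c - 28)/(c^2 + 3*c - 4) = (c - 7)/(c - 1)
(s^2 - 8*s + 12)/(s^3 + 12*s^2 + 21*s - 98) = (s - 6)/(s^2 + 14*s + 49)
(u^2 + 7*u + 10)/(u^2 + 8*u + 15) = (u + 2)/(u + 3)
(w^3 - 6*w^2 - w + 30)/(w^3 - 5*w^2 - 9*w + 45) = (w + 2)/(w + 3)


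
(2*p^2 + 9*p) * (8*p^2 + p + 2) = 16*p^4 + 74*p^3 + 13*p^2 + 18*p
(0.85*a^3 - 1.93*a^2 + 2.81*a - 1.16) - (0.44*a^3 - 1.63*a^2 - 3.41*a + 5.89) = 0.41*a^3 - 0.3*a^2 + 6.22*a - 7.05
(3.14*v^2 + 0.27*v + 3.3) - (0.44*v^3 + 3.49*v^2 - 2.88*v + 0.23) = -0.44*v^3 - 0.35*v^2 + 3.15*v + 3.07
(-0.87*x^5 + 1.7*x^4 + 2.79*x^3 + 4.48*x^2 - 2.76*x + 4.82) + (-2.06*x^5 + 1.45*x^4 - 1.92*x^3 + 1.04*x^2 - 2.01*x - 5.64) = -2.93*x^5 + 3.15*x^4 + 0.87*x^3 + 5.52*x^2 - 4.77*x - 0.819999999999999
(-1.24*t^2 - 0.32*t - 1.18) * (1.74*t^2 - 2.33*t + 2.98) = -2.1576*t^4 + 2.3324*t^3 - 5.0028*t^2 + 1.7958*t - 3.5164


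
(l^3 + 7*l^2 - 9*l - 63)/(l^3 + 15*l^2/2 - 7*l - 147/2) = 2*(l + 3)/(2*l + 7)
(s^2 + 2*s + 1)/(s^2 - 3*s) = (s^2 + 2*s + 1)/(s*(s - 3))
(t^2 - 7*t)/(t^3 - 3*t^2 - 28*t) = 1/(t + 4)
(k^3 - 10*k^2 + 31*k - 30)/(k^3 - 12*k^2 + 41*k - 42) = (k - 5)/(k - 7)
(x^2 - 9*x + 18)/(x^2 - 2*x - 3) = (x - 6)/(x + 1)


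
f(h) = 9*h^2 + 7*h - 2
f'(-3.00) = -47.00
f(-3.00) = 58.00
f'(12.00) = 223.00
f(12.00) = 1378.00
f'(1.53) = 34.54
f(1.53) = 29.78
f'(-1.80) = -25.40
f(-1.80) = 14.56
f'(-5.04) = -83.72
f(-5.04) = 191.33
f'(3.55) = 70.90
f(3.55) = 136.27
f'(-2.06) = -30.08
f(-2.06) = 21.77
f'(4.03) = 79.54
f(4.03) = 172.38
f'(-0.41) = -0.38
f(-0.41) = -3.36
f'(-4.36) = -71.48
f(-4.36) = 138.57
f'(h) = 18*h + 7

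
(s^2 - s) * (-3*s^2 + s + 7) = -3*s^4 + 4*s^3 + 6*s^2 - 7*s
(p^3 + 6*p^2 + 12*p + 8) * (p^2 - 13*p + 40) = p^5 - 7*p^4 - 26*p^3 + 92*p^2 + 376*p + 320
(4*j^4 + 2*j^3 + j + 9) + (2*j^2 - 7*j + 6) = 4*j^4 + 2*j^3 + 2*j^2 - 6*j + 15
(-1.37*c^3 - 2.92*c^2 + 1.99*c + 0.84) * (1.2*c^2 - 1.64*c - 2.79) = -1.644*c^5 - 1.2572*c^4 + 10.9991*c^3 + 5.8912*c^2 - 6.9297*c - 2.3436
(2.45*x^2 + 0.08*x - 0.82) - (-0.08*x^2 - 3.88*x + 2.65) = 2.53*x^2 + 3.96*x - 3.47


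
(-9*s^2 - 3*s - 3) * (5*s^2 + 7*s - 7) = -45*s^4 - 78*s^3 + 27*s^2 + 21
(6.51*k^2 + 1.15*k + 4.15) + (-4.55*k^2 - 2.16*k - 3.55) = 1.96*k^2 - 1.01*k + 0.600000000000001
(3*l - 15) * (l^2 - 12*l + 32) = 3*l^3 - 51*l^2 + 276*l - 480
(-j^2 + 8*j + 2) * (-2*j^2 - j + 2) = 2*j^4 - 15*j^3 - 14*j^2 + 14*j + 4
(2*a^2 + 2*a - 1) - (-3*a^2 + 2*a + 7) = 5*a^2 - 8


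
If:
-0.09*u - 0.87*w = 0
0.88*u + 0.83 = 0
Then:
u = -0.94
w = 0.10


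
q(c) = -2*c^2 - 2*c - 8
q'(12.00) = -50.00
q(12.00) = -320.00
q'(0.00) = -2.00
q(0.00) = -8.00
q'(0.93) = -5.72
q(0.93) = -11.59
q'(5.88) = -25.52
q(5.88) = -88.91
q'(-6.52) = 24.08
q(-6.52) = -79.98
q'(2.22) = -10.88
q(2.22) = -22.30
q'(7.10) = -30.40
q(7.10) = -123.02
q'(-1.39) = 3.56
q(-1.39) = -9.08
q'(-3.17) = 10.68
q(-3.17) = -21.76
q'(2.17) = -10.68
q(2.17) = -21.76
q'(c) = -4*c - 2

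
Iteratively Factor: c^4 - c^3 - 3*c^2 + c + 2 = (c + 1)*(c^3 - 2*c^2 - c + 2) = (c - 1)*(c + 1)*(c^2 - c - 2) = (c - 1)*(c + 1)^2*(c - 2)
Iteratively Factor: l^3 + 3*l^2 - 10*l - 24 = (l - 3)*(l^2 + 6*l + 8) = (l - 3)*(l + 4)*(l + 2)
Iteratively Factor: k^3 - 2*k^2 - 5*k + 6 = (k + 2)*(k^2 - 4*k + 3) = (k - 3)*(k + 2)*(k - 1)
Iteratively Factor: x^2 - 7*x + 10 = (x - 2)*(x - 5)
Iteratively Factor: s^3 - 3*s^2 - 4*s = (s + 1)*(s^2 - 4*s) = (s - 4)*(s + 1)*(s)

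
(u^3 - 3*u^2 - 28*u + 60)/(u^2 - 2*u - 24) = (u^2 + 3*u - 10)/(u + 4)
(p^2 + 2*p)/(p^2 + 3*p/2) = 2*(p + 2)/(2*p + 3)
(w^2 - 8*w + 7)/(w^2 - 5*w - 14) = (w - 1)/(w + 2)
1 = 1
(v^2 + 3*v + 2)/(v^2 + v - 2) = (v + 1)/(v - 1)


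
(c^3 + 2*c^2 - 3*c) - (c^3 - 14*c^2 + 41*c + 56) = 16*c^2 - 44*c - 56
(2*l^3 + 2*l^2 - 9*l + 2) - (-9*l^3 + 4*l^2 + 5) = 11*l^3 - 2*l^2 - 9*l - 3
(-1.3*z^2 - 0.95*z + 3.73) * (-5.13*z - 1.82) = 6.669*z^3 + 7.2395*z^2 - 17.4059*z - 6.7886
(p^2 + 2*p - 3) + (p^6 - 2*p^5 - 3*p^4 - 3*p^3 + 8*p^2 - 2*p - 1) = p^6 - 2*p^5 - 3*p^4 - 3*p^3 + 9*p^2 - 4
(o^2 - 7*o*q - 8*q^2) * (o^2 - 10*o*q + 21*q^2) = o^4 - 17*o^3*q + 83*o^2*q^2 - 67*o*q^3 - 168*q^4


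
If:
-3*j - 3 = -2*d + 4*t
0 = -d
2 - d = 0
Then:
No Solution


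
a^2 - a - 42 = (a - 7)*(a + 6)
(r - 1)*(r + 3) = r^2 + 2*r - 3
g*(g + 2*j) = g^2 + 2*g*j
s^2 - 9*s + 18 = (s - 6)*(s - 3)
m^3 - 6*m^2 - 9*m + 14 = (m - 7)*(m - 1)*(m + 2)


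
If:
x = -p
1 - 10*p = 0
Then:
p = 1/10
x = -1/10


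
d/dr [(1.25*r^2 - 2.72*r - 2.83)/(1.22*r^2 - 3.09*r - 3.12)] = (-0.5441*r^2 - 0.894800000000001*r - 0.258299999999998)/(1.4884*r^4 - 7.5396*r^3 + 1.9353*r^2 + 19.2816*r + 9.7344)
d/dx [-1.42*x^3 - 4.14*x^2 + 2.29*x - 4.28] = -4.26*x^2 - 8.28*x + 2.29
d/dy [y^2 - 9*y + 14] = 2*y - 9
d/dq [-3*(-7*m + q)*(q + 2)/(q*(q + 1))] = 3*(-7*m*q^2 - 28*m*q - 14*m + q^2)/(q^2*(q^2 + 2*q + 1))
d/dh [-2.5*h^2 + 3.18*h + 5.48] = 3.18 - 5.0*h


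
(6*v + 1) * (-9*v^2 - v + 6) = -54*v^3 - 15*v^2 + 35*v + 6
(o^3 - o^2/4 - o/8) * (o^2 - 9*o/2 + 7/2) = o^5 - 19*o^4/4 + 9*o^3/2 - 5*o^2/16 - 7*o/16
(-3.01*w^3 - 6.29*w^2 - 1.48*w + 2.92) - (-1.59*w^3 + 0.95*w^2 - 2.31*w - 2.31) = -1.42*w^3 - 7.24*w^2 + 0.83*w + 5.23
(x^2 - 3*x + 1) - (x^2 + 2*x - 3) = 4 - 5*x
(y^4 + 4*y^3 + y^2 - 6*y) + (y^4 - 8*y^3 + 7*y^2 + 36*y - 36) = 2*y^4 - 4*y^3 + 8*y^2 + 30*y - 36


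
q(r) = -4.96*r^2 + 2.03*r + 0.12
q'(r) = 2.03 - 9.92*r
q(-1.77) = -19.01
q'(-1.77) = 19.59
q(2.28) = -21.04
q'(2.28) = -20.59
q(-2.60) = -38.69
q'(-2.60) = 27.82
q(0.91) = -2.14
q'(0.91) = -7.00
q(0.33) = 0.25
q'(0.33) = -1.24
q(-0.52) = -2.28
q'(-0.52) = 7.19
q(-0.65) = -3.30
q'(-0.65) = 8.48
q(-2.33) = -31.54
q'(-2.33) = 25.14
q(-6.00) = -190.62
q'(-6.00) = 61.55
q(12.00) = -689.76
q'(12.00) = -117.01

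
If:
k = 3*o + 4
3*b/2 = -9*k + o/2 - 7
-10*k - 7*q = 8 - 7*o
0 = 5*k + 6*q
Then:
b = 5006/99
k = -104/11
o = -148/33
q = 260/33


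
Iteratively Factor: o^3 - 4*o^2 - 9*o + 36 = (o - 3)*(o^2 - o - 12) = (o - 3)*(o + 3)*(o - 4)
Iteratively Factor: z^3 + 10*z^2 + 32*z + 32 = (z + 4)*(z^2 + 6*z + 8) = (z + 4)^2*(z + 2)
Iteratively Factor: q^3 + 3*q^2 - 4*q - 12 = (q + 2)*(q^2 + q - 6) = (q + 2)*(q + 3)*(q - 2)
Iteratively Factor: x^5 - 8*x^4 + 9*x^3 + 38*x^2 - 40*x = (x - 4)*(x^4 - 4*x^3 - 7*x^2 + 10*x) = (x - 4)*(x + 2)*(x^3 - 6*x^2 + 5*x) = (x - 4)*(x - 1)*(x + 2)*(x^2 - 5*x) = (x - 5)*(x - 4)*(x - 1)*(x + 2)*(x)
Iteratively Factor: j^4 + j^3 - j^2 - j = (j + 1)*(j^3 - j) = (j - 1)*(j + 1)*(j^2 + j) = j*(j - 1)*(j + 1)*(j + 1)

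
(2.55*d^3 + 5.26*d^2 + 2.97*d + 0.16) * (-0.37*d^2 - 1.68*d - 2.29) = -0.9435*d^5 - 6.2302*d^4 - 15.7752*d^3 - 17.0942*d^2 - 7.0701*d - 0.3664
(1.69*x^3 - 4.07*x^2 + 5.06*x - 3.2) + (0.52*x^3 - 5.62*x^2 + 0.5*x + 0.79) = 2.21*x^3 - 9.69*x^2 + 5.56*x - 2.41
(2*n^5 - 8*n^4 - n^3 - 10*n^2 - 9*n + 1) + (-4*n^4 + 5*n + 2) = 2*n^5 - 12*n^4 - n^3 - 10*n^2 - 4*n + 3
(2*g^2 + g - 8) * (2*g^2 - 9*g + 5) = 4*g^4 - 16*g^3 - 15*g^2 + 77*g - 40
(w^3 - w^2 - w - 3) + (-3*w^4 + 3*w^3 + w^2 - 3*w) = -3*w^4 + 4*w^3 - 4*w - 3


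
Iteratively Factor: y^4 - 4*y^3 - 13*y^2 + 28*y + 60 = (y - 5)*(y^3 + y^2 - 8*y - 12) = (y - 5)*(y + 2)*(y^2 - y - 6) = (y - 5)*(y + 2)^2*(y - 3)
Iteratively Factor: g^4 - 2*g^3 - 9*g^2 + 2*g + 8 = (g - 1)*(g^3 - g^2 - 10*g - 8) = (g - 4)*(g - 1)*(g^2 + 3*g + 2) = (g - 4)*(g - 1)*(g + 1)*(g + 2)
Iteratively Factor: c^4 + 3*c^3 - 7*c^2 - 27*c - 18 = (c - 3)*(c^3 + 6*c^2 + 11*c + 6) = (c - 3)*(c + 3)*(c^2 + 3*c + 2) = (c - 3)*(c + 2)*(c + 3)*(c + 1)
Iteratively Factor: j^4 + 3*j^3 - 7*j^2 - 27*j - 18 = (j + 2)*(j^3 + j^2 - 9*j - 9) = (j + 2)*(j + 3)*(j^2 - 2*j - 3) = (j - 3)*(j + 2)*(j + 3)*(j + 1)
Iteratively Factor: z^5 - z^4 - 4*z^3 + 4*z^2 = (z)*(z^4 - z^3 - 4*z^2 + 4*z) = z^2*(z^3 - z^2 - 4*z + 4) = z^2*(z + 2)*(z^2 - 3*z + 2) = z^2*(z - 1)*(z + 2)*(z - 2)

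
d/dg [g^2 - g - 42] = 2*g - 1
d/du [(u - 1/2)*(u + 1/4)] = 2*u - 1/4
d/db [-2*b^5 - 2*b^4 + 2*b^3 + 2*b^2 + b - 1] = -10*b^4 - 8*b^3 + 6*b^2 + 4*b + 1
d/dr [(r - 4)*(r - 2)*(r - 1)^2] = 4*r^3 - 24*r^2 + 42*r - 22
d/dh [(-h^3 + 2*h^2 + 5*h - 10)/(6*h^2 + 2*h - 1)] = (-6*h^4 - 4*h^3 - 23*h^2 + 116*h + 15)/(36*h^4 + 24*h^3 - 8*h^2 - 4*h + 1)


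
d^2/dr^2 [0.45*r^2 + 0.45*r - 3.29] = 0.900000000000000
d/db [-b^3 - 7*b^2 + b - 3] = -3*b^2 - 14*b + 1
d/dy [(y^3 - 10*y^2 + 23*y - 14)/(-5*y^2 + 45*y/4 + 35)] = 8*(-2*y^4 + 9*y^3 + 43*y^2 - 336*y + 385)/(5*(16*y^4 - 72*y^3 - 143*y^2 + 504*y + 784))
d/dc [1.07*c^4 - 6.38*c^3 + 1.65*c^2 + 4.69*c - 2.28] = 4.28*c^3 - 19.14*c^2 + 3.3*c + 4.69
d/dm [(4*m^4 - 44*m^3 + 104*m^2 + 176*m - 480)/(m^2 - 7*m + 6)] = 8*(m^3 - 4*m^2 + 5*m - 8)/(m^2 - 2*m + 1)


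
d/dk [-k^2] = -2*k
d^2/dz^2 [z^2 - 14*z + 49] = 2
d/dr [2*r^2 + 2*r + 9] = 4*r + 2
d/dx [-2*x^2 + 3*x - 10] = 3 - 4*x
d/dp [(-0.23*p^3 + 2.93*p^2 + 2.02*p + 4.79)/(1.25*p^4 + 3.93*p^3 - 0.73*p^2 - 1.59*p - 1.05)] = (0.2875*p^6 - 7.325*p^5 - 18.922*p^4 - 39.0958*p^3 - 58.9337*p^2 + 0.840400000000001*p + 5.4951)/(1.5625*p^8 + 9.825*p^7 + 13.6199*p^6 - 9.7128*p^5 - 14.5895*p^4 - 5.9316*p^3 + 4.0611*p^2 + 3.339*p + 1.1025)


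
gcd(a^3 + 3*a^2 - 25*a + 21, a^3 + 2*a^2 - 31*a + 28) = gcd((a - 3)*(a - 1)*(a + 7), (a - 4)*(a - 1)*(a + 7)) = a^2 + 6*a - 7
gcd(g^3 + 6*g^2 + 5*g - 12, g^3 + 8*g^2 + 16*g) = g + 4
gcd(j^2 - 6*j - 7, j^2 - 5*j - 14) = j - 7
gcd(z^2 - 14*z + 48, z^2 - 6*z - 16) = z - 8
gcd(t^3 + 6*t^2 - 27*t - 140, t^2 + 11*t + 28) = t^2 + 11*t + 28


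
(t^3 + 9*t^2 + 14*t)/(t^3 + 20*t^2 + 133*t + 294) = t*(t + 2)/(t^2 + 13*t + 42)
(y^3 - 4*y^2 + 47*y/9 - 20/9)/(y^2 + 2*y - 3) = (y^2 - 3*y + 20/9)/(y + 3)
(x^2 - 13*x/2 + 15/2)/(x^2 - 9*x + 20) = (x - 3/2)/(x - 4)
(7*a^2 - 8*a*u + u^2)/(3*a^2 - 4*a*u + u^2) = (-7*a + u)/(-3*a + u)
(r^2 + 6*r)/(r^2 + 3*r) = (r + 6)/(r + 3)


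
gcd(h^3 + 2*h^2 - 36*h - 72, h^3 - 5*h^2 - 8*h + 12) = h^2 - 4*h - 12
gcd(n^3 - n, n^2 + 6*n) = n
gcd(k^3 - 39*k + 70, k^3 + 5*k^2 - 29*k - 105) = k^2 + 2*k - 35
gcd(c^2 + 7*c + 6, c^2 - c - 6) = 1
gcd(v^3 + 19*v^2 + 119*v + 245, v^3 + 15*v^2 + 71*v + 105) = v^2 + 12*v + 35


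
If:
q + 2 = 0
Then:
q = -2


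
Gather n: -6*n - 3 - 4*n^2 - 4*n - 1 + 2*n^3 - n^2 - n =2*n^3 - 5*n^2 - 11*n - 4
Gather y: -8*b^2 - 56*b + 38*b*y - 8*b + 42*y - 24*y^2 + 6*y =-8*b^2 - 64*b - 24*y^2 + y*(38*b + 48)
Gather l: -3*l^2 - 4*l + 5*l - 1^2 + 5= -3*l^2 + l + 4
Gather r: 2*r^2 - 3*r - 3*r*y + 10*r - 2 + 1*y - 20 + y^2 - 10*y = 2*r^2 + r*(7 - 3*y) + y^2 - 9*y - 22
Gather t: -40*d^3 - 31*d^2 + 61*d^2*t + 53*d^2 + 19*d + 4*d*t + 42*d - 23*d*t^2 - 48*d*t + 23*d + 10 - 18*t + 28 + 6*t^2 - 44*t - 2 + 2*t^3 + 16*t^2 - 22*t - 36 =-40*d^3 + 22*d^2 + 84*d + 2*t^3 + t^2*(22 - 23*d) + t*(61*d^2 - 44*d - 84)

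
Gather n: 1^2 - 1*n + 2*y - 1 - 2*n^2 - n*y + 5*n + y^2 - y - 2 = -2*n^2 + n*(4 - y) + y^2 + y - 2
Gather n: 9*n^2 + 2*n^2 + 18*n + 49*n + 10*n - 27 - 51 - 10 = 11*n^2 + 77*n - 88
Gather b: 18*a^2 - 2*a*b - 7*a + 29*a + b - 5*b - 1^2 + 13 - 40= 18*a^2 + 22*a + b*(-2*a - 4) - 28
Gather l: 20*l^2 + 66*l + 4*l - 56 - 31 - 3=20*l^2 + 70*l - 90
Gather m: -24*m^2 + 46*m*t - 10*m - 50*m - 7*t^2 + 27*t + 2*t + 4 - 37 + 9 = -24*m^2 + m*(46*t - 60) - 7*t^2 + 29*t - 24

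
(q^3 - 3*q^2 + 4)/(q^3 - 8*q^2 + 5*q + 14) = (q - 2)/(q - 7)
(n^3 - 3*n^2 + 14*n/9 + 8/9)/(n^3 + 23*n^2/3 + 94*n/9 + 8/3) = (3*n^2 - 10*n + 8)/(3*n^2 + 22*n + 24)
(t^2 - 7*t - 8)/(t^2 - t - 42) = (-t^2 + 7*t + 8)/(-t^2 + t + 42)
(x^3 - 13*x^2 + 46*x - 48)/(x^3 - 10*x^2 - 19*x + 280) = (x^2 - 5*x + 6)/(x^2 - 2*x - 35)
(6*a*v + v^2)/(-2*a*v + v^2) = (6*a + v)/(-2*a + v)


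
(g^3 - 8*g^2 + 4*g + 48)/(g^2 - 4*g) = g - 4 - 12/g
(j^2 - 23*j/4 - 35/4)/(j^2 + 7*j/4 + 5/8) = 2*(j - 7)/(2*j + 1)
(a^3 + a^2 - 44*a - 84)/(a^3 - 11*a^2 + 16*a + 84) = (a + 6)/(a - 6)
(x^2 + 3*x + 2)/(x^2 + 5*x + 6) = (x + 1)/(x + 3)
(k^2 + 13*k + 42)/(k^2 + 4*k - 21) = (k + 6)/(k - 3)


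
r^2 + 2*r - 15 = (r - 3)*(r + 5)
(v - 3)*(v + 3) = v^2 - 9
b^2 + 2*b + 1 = (b + 1)^2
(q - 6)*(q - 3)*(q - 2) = q^3 - 11*q^2 + 36*q - 36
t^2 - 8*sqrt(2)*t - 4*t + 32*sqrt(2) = (t - 4)*(t - 8*sqrt(2))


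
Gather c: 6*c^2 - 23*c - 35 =6*c^2 - 23*c - 35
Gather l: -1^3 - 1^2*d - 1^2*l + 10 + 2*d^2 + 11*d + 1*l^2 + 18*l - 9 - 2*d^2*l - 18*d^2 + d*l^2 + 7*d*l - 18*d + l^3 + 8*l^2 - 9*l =-16*d^2 - 8*d + l^3 + l^2*(d + 9) + l*(-2*d^2 + 7*d + 8)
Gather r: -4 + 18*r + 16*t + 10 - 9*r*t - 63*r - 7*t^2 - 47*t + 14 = r*(-9*t - 45) - 7*t^2 - 31*t + 20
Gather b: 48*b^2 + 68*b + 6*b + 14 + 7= 48*b^2 + 74*b + 21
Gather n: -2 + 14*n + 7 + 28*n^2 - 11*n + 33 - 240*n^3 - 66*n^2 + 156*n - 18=-240*n^3 - 38*n^2 + 159*n + 20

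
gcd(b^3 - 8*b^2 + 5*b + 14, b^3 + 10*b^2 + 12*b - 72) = b - 2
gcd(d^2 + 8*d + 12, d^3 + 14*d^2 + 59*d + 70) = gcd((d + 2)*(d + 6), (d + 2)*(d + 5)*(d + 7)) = d + 2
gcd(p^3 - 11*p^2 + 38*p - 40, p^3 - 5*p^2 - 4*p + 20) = p^2 - 7*p + 10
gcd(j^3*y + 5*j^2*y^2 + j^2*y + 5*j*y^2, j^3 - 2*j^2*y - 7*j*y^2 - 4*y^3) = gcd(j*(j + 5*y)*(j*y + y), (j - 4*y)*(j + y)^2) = 1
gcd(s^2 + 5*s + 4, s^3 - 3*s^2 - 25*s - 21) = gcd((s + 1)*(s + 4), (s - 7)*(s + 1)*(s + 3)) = s + 1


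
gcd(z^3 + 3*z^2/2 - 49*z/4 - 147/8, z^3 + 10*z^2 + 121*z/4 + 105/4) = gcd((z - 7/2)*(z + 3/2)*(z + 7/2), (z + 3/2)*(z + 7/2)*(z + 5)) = z^2 + 5*z + 21/4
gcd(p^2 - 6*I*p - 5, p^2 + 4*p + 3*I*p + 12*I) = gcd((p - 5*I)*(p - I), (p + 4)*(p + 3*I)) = 1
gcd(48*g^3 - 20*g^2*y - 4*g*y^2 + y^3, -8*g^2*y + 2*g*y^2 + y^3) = -8*g^2 + 2*g*y + y^2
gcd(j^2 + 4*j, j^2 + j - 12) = j + 4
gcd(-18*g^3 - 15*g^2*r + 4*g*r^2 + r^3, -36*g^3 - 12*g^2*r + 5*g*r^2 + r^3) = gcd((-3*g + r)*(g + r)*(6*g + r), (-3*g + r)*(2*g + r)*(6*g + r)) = -18*g^2 + 3*g*r + r^2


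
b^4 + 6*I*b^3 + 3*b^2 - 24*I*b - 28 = (b - 2)*(b + 2)*(b - I)*(b + 7*I)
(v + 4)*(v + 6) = v^2 + 10*v + 24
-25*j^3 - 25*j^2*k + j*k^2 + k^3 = (-5*j + k)*(j + k)*(5*j + k)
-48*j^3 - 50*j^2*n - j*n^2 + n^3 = (-8*j + n)*(j + n)*(6*j + n)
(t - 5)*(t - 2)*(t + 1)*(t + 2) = t^4 - 4*t^3 - 9*t^2 + 16*t + 20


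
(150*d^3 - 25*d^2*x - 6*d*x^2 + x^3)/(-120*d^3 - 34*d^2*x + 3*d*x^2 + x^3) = (-5*d + x)/(4*d + x)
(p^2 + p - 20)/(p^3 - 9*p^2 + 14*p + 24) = (p + 5)/(p^2 - 5*p - 6)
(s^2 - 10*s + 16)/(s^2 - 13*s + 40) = (s - 2)/(s - 5)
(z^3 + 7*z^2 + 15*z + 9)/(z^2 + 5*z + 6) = (z^2 + 4*z + 3)/(z + 2)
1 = 1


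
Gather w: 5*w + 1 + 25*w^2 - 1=25*w^2 + 5*w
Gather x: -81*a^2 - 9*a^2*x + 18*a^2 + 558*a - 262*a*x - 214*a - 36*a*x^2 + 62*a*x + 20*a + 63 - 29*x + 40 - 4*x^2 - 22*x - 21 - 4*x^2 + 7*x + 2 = -63*a^2 + 364*a + x^2*(-36*a - 8) + x*(-9*a^2 - 200*a - 44) + 84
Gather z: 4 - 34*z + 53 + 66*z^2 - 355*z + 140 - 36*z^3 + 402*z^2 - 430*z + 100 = -36*z^3 + 468*z^2 - 819*z + 297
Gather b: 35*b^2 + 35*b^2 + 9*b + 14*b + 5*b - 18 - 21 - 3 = 70*b^2 + 28*b - 42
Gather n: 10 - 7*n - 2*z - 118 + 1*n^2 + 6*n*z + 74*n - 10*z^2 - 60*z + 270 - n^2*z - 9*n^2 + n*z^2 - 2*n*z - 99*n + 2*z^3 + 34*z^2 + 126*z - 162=n^2*(-z - 8) + n*(z^2 + 4*z - 32) + 2*z^3 + 24*z^2 + 64*z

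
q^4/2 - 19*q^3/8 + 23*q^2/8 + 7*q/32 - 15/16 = (q/2 + 1/4)*(q - 5/2)*(q - 2)*(q - 3/4)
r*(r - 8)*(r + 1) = r^3 - 7*r^2 - 8*r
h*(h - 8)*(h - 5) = h^3 - 13*h^2 + 40*h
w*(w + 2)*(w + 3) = w^3 + 5*w^2 + 6*w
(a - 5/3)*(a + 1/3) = a^2 - 4*a/3 - 5/9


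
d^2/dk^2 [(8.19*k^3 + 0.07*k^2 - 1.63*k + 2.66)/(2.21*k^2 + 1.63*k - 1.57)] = (2.8421709430404e-14*k^4 + 83.92722*k^3 - 46.346664*k^2 + 144.684228*k + 24.595932)/(10.793861*k^6 + 23.883249*k^5 - 5.38886400000001*k^4 - 29.602919*k^3 + 3.828288*k^2 + 12.053361*k - 3.869893)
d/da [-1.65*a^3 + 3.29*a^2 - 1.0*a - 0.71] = -4.95*a^2 + 6.58*a - 1.0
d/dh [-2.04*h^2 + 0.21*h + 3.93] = 0.21 - 4.08*h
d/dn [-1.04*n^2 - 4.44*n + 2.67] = -2.08*n - 4.44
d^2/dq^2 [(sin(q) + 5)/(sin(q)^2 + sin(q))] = (-sin(q) - 18 + 5/sin(q) + 20/sin(q)^2 + 10/sin(q)^3)/(sin(q) + 1)^2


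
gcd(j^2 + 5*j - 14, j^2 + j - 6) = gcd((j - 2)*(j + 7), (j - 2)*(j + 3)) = j - 2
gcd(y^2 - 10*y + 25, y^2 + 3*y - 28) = 1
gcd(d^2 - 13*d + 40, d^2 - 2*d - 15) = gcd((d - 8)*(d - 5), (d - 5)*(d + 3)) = d - 5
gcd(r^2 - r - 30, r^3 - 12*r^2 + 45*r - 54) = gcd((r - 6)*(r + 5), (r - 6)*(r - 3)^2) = r - 6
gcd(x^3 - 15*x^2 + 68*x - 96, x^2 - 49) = 1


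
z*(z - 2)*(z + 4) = z^3 + 2*z^2 - 8*z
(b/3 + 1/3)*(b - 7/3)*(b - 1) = b^3/3 - 7*b^2/9 - b/3 + 7/9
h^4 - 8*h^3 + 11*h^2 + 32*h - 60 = (h - 5)*(h - 3)*(h - 2)*(h + 2)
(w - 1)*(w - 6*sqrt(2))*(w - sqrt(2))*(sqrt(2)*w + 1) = sqrt(2)*w^4 - 13*w^3 - sqrt(2)*w^3 + 5*sqrt(2)*w^2 + 13*w^2 - 5*sqrt(2)*w + 12*w - 12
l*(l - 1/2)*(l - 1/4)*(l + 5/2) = l^4 + 7*l^3/4 - 7*l^2/4 + 5*l/16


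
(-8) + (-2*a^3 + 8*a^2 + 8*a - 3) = -2*a^3 + 8*a^2 + 8*a - 11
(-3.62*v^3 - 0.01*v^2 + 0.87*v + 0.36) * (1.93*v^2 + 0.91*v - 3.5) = -6.9866*v^5 - 3.3135*v^4 + 14.34*v^3 + 1.5215*v^2 - 2.7174*v - 1.26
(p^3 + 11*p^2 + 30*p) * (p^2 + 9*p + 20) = p^5 + 20*p^4 + 149*p^3 + 490*p^2 + 600*p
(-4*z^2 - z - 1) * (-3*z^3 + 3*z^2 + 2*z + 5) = 12*z^5 - 9*z^4 - 8*z^3 - 25*z^2 - 7*z - 5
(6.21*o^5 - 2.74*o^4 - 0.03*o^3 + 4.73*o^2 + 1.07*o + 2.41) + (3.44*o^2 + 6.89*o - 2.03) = 6.21*o^5 - 2.74*o^4 - 0.03*o^3 + 8.17*o^2 + 7.96*o + 0.38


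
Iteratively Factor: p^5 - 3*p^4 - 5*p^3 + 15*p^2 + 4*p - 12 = (p + 2)*(p^4 - 5*p^3 + 5*p^2 + 5*p - 6) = (p - 2)*(p + 2)*(p^3 - 3*p^2 - p + 3) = (p - 3)*(p - 2)*(p + 2)*(p^2 - 1) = (p - 3)*(p - 2)*(p - 1)*(p + 2)*(p + 1)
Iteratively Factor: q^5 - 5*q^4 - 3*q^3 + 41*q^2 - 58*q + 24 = (q - 1)*(q^4 - 4*q^3 - 7*q^2 + 34*q - 24) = (q - 2)*(q - 1)*(q^3 - 2*q^2 - 11*q + 12) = (q - 4)*(q - 2)*(q - 1)*(q^2 + 2*q - 3) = (q - 4)*(q - 2)*(q - 1)*(q + 3)*(q - 1)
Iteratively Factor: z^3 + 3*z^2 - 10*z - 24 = (z - 3)*(z^2 + 6*z + 8) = (z - 3)*(z + 2)*(z + 4)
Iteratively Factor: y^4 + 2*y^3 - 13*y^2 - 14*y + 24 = (y - 1)*(y^3 + 3*y^2 - 10*y - 24) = (y - 1)*(y + 4)*(y^2 - y - 6) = (y - 1)*(y + 2)*(y + 4)*(y - 3)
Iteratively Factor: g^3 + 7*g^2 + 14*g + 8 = (g + 2)*(g^2 + 5*g + 4) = (g + 1)*(g + 2)*(g + 4)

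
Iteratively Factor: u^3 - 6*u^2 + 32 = (u - 4)*(u^2 - 2*u - 8) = (u - 4)^2*(u + 2)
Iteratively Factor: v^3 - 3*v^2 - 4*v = (v)*(v^2 - 3*v - 4) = v*(v + 1)*(v - 4)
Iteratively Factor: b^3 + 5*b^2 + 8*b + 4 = (b + 2)*(b^2 + 3*b + 2) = (b + 2)^2*(b + 1)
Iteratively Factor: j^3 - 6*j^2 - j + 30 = (j + 2)*(j^2 - 8*j + 15) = (j - 5)*(j + 2)*(j - 3)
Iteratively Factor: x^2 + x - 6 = (x - 2)*(x + 3)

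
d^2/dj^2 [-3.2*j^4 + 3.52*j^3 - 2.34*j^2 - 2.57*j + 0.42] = -38.4*j^2 + 21.12*j - 4.68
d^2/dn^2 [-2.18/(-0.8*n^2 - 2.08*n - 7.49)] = (-2.7904*n^2 - 7.25504*n + 2.18*(1.6*n + 2.08)*(3.2*n + 4.16) - 26.12512)/(0.8*n^2 + 2.08*n + 7.49)^3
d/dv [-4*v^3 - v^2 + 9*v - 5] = -12*v^2 - 2*v + 9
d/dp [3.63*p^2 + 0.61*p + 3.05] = 7.26*p + 0.61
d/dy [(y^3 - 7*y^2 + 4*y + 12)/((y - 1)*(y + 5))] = (y^4 + 8*y^3 - 47*y^2 + 46*y - 68)/(y^4 + 8*y^3 + 6*y^2 - 40*y + 25)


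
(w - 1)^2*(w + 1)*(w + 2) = w^4 + w^3 - 3*w^2 - w + 2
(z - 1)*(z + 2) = z^2 + z - 2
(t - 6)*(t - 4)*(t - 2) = t^3 - 12*t^2 + 44*t - 48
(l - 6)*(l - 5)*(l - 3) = l^3 - 14*l^2 + 63*l - 90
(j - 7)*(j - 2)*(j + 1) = j^3 - 8*j^2 + 5*j + 14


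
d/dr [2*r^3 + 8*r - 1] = 6*r^2 + 8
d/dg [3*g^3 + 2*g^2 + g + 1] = 9*g^2 + 4*g + 1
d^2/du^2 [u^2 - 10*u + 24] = 2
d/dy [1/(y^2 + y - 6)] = (-2*y - 1)/(y^2 + y - 6)^2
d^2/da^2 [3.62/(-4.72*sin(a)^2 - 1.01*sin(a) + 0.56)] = (322.591232*sin(a)^4 + 51.771792*sin(a)^3 - 441.92055*sin(a)^2 - 101.496112*sin(a) - 26.522292)/(4.72*sin(a)^2 + 1.01*sin(a) - 0.56)^3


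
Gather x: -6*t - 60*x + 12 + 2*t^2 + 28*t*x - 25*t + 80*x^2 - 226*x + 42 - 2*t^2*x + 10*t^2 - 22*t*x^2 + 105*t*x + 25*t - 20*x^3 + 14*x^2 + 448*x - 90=12*t^2 - 6*t - 20*x^3 + x^2*(94 - 22*t) + x*(-2*t^2 + 133*t + 162) - 36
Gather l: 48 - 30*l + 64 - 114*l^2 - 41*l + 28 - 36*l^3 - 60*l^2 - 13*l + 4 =-36*l^3 - 174*l^2 - 84*l + 144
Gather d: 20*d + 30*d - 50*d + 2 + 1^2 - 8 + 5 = 0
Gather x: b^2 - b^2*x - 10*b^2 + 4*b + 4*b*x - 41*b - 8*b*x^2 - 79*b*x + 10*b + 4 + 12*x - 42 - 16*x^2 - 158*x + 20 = -9*b^2 - 27*b + x^2*(-8*b - 16) + x*(-b^2 - 75*b - 146) - 18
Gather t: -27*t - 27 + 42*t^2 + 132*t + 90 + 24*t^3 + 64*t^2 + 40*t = 24*t^3 + 106*t^2 + 145*t + 63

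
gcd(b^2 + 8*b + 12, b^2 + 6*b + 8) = b + 2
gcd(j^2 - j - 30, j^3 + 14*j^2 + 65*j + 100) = j + 5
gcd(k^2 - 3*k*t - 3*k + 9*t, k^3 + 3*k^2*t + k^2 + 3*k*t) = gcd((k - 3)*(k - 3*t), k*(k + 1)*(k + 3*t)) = 1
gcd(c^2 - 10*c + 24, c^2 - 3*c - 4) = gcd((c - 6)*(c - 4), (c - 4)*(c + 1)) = c - 4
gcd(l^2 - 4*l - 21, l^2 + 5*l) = 1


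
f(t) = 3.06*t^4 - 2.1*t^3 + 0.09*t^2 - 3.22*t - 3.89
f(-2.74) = 221.28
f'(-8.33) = -7516.71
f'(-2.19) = -162.39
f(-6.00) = 4438.03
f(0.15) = -4.38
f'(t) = 12.24*t^3 - 6.3*t^2 + 0.18*t - 3.22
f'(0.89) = 0.58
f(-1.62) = 31.57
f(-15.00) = 162064.66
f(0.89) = -6.25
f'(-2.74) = -302.80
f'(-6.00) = -2874.94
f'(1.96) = 65.09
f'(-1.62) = -72.08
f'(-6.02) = -2902.98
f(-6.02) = 4495.81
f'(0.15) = -3.29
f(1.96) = 19.49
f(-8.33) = 15976.35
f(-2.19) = 96.04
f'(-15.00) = -42733.42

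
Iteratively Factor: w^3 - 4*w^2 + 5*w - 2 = (w - 2)*(w^2 - 2*w + 1) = (w - 2)*(w - 1)*(w - 1)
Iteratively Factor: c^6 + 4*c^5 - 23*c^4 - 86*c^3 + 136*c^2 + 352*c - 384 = (c - 1)*(c^5 + 5*c^4 - 18*c^3 - 104*c^2 + 32*c + 384) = (c - 1)*(c + 3)*(c^4 + 2*c^3 - 24*c^2 - 32*c + 128) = (c - 1)*(c + 3)*(c + 4)*(c^3 - 2*c^2 - 16*c + 32) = (c - 4)*(c - 1)*(c + 3)*(c + 4)*(c^2 + 2*c - 8) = (c - 4)*(c - 1)*(c + 3)*(c + 4)^2*(c - 2)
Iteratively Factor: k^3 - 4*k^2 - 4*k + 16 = (k + 2)*(k^2 - 6*k + 8) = (k - 4)*(k + 2)*(k - 2)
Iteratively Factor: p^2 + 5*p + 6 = (p + 2)*(p + 3)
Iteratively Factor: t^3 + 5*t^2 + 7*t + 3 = (t + 1)*(t^2 + 4*t + 3) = (t + 1)^2*(t + 3)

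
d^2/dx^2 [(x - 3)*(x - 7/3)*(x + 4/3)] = 6*x - 8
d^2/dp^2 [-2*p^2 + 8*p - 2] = -4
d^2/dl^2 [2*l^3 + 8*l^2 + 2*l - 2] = 12*l + 16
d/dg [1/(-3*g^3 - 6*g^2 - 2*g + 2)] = (9*g^2 + 12*g + 2)/(3*g^3 + 6*g^2 + 2*g - 2)^2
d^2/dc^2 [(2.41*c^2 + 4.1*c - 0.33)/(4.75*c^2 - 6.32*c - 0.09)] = (-5.6843418860808e-14*c^4 + 329.7089*c^3 - 38.4921000000001*c^2 + 69.9561*c - 31.269252)/(107.171875*c^6 - 427.785*c^5 + 563.087325*c^4 - 236.225168*c^3 - 10.669023*c^2 - 0.153576*c - 0.000729)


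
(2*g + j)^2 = 4*g^2 + 4*g*j + j^2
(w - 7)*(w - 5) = w^2 - 12*w + 35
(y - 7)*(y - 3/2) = y^2 - 17*y/2 + 21/2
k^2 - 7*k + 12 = (k - 4)*(k - 3)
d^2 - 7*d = d*(d - 7)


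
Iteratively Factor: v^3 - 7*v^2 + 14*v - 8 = (v - 1)*(v^2 - 6*v + 8) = (v - 4)*(v - 1)*(v - 2)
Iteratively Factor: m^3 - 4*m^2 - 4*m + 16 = (m - 4)*(m^2 - 4) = (m - 4)*(m + 2)*(m - 2)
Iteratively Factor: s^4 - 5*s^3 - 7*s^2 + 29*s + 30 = (s - 5)*(s^3 - 7*s - 6) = (s - 5)*(s + 2)*(s^2 - 2*s - 3) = (s - 5)*(s + 1)*(s + 2)*(s - 3)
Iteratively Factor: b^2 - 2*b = (b)*(b - 2)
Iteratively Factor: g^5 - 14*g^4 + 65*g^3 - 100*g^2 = (g)*(g^4 - 14*g^3 + 65*g^2 - 100*g) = g^2*(g^3 - 14*g^2 + 65*g - 100) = g^2*(g - 5)*(g^2 - 9*g + 20) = g^2*(g - 5)^2*(g - 4)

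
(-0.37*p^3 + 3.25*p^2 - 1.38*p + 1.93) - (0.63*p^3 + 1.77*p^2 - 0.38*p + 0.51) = -1.0*p^3 + 1.48*p^2 - 1.0*p + 1.42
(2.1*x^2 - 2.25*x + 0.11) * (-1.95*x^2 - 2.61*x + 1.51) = -4.095*x^4 - 1.0935*x^3 + 8.829*x^2 - 3.6846*x + 0.1661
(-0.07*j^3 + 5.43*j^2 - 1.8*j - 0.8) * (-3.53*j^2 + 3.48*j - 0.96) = 0.2471*j^5 - 19.4115*j^4 + 25.3176*j^3 - 8.6528*j^2 - 1.056*j + 0.768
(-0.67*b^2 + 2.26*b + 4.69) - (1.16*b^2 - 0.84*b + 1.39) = -1.83*b^2 + 3.1*b + 3.3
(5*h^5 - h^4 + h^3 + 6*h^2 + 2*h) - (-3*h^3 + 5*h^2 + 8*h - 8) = 5*h^5 - h^4 + 4*h^3 + h^2 - 6*h + 8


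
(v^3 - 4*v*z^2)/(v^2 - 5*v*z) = (v^2 - 4*z^2)/(v - 5*z)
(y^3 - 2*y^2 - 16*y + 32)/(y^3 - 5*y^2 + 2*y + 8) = (y + 4)/(y + 1)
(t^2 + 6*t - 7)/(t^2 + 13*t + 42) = (t - 1)/(t + 6)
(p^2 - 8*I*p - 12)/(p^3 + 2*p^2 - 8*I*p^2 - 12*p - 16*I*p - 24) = 1/(p + 2)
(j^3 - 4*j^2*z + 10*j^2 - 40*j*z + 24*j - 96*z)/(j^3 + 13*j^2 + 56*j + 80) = (j^2 - 4*j*z + 6*j - 24*z)/(j^2 + 9*j + 20)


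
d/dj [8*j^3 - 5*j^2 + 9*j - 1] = 24*j^2 - 10*j + 9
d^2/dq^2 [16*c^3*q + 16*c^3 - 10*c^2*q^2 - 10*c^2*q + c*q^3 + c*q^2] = 2*c*(-10*c + 3*q + 1)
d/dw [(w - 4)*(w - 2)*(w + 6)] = 3*w^2 - 28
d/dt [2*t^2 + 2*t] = 4*t + 2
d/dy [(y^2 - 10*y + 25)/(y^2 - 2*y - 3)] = 8*(y^2 - 7*y + 10)/(y^4 - 4*y^3 - 2*y^2 + 12*y + 9)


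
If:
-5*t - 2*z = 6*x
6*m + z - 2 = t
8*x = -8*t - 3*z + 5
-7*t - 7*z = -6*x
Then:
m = 121/48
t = 45/8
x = -35/16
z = -15/2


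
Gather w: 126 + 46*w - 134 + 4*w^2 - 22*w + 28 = 4*w^2 + 24*w + 20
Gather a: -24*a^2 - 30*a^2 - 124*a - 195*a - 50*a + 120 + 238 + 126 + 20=-54*a^2 - 369*a + 504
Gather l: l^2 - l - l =l^2 - 2*l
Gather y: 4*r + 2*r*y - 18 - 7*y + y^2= 4*r + y^2 + y*(2*r - 7) - 18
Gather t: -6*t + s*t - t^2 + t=-t^2 + t*(s - 5)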